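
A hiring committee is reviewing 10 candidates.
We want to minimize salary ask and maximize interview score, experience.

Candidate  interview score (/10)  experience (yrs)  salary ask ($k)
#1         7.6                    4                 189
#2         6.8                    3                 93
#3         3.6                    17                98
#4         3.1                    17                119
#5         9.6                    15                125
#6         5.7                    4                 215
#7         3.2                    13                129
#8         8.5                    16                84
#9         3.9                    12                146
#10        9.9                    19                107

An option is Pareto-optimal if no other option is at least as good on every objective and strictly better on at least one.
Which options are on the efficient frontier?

#3, #8, #10

#1: dominated by #5 (interview score 9.6≥7.6, experience 15≥4, salary ask 125≤189).
#2: dominated by #8 (interview score 8.5≥6.8, experience 16≥3, salary ask 84≤93).
#3: not dominated.
#4: dominated by #3 (interview score 3.6≥3.1, experience 17≥17, salary ask 98≤119).
#5: dominated by #10 (interview score 9.9≥9.6, experience 19≥15, salary ask 107≤125).
#6: dominated by #1 (interview score 7.6≥5.7, experience 4≥4, salary ask 189≤215).
#7: dominated by #3 (interview score 3.6≥3.2, experience 17≥13, salary ask 98≤129).
#8: not dominated (best salary ask).
#9: dominated by #5 (interview score 9.6≥3.9, experience 15≥12, salary ask 125≤146).
#10: not dominated (best interview score).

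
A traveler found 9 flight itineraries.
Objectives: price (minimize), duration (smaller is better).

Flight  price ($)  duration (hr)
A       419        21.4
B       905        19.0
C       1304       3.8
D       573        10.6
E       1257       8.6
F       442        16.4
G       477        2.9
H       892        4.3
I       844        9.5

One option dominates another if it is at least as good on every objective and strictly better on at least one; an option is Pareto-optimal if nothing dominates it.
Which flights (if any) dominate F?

A: worse on duration (21.4 vs 16.4).
B: worse on price (905 vs 442).
C: worse on price (1304 vs 442).
D: worse on price (573 vs 442).
E: worse on price (1257 vs 442).
G: worse on price (477 vs 442).
H: worse on price (892 vs 442).
I: worse on price (844 vs 442).
No option dominates F.

none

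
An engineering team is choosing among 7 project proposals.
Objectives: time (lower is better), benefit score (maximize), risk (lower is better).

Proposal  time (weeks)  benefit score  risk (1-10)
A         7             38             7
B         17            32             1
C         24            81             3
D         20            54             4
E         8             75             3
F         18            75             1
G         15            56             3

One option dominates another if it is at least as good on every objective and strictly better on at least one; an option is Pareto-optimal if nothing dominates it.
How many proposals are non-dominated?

5

A: not dominated (best time).
B: not dominated.
C: not dominated (best benefit score).
D: dominated by E (time 8≤20, benefit score 75≥54, risk 3≤4).
E: not dominated.
F: not dominated.
G: dominated by E (time 8≤15, benefit score 75≥56, risk 3≤3).
Pareto-optimal: A, B, C, E, F → 5.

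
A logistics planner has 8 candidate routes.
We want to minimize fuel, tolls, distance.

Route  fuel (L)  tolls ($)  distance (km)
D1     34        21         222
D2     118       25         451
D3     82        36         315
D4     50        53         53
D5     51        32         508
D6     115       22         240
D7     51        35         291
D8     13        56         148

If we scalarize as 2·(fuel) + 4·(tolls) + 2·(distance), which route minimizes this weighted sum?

D4

D1: 2·34 + 4·21 + 2·222 = 596
D2: 2·118 + 4·25 + 2·451 = 1238
D3: 2·82 + 4·36 + 2·315 = 938
D4: 2·50 + 4·53 + 2·53 = 418
D5: 2·51 + 4·32 + 2·508 = 1246
D6: 2·115 + 4·22 + 2·240 = 798
D7: 2·51 + 4·35 + 2·291 = 824
D8: 2·13 + 4·56 + 2·148 = 546
Lowest: D4 at 418.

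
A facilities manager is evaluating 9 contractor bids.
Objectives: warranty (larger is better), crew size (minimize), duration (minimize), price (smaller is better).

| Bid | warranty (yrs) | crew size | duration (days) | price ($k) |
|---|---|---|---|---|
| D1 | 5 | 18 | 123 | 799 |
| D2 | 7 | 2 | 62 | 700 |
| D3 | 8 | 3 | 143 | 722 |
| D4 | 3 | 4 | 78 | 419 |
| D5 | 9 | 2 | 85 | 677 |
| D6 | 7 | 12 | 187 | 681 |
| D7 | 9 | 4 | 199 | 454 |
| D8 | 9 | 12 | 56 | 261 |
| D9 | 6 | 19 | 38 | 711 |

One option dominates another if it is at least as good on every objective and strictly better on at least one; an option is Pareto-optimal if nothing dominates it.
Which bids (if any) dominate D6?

D5, D8

D5: warranty 9≥7, crew size 2≤12, duration 85≤187, price 677≤681 — dominates D6.
D8: warranty 9≥7, crew size 12≤12, duration 56≤187, price 261≤681 — dominates D6.
Others (D1, D2, D3, D4, D7, D9) are each worse than D6 on at least one objective.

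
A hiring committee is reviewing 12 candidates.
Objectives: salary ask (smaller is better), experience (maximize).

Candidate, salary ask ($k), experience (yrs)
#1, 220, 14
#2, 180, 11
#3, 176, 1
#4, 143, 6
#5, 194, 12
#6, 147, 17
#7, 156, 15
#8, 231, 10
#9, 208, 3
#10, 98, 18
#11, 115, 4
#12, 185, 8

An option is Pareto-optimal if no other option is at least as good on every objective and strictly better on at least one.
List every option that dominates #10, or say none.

#1: worse on salary ask (220 vs 98).
#2: worse on salary ask (180 vs 98).
#3: worse on salary ask (176 vs 98).
#4: worse on salary ask (143 vs 98).
#5: worse on salary ask (194 vs 98).
#6: worse on salary ask (147 vs 98).
#7: worse on salary ask (156 vs 98).
#8: worse on salary ask (231 vs 98).
#9: worse on salary ask (208 vs 98).
#11: worse on salary ask (115 vs 98).
#12: worse on salary ask (185 vs 98).
No option dominates #10.

none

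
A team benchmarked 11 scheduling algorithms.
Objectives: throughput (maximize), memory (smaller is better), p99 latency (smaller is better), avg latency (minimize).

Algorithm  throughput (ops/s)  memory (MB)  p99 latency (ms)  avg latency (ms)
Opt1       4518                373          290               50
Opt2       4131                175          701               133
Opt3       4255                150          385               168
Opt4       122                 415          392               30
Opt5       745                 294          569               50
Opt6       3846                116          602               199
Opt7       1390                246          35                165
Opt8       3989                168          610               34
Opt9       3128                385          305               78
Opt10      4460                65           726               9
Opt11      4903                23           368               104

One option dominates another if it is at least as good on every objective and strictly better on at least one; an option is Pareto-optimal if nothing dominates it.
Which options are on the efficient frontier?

Opt1: not dominated.
Opt2: dominated by Opt11 (throughput 4903≥4131, memory 23≤175, p99 latency 368≤701, avg latency 104≤133).
Opt3: dominated by Opt11 (throughput 4903≥4255, memory 23≤150, p99 latency 368≤385, avg latency 104≤168).
Opt4: not dominated.
Opt5: not dominated.
Opt6: dominated by Opt11 (throughput 4903≥3846, memory 23≤116, p99 latency 368≤602, avg latency 104≤199).
Opt7: not dominated (best p99 latency).
Opt8: not dominated.
Opt9: dominated by Opt1 (throughput 4518≥3128, memory 373≤385, p99 latency 290≤305, avg latency 50≤78).
Opt10: not dominated (best avg latency).
Opt11: not dominated (best throughput).

Opt1, Opt4, Opt5, Opt7, Opt8, Opt10, Opt11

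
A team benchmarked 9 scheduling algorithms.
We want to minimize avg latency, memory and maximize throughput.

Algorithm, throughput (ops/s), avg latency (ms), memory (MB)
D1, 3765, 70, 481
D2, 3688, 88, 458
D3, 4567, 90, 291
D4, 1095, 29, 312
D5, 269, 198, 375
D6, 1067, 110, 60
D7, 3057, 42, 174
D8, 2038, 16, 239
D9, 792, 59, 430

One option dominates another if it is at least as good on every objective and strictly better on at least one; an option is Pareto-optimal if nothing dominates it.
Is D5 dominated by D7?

Yes

D7 vs D5: throughput 3057≥269, avg latency 42≤198, memory 174≤375 — D7 is at least as good on every objective with at least one strict improvement.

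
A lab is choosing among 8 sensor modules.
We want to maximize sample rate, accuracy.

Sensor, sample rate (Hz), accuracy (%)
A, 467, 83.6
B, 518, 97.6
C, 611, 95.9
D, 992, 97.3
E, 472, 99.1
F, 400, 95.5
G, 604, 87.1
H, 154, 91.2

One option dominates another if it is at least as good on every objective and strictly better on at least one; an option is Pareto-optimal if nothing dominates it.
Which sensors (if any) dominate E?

none

A: worse on sample rate (467 vs 472).
B: worse on accuracy (97.6 vs 99.1).
C: worse on accuracy (95.9 vs 99.1).
D: worse on accuracy (97.3 vs 99.1).
F: worse on sample rate (400 vs 472).
G: worse on accuracy (87.1 vs 99.1).
H: worse on sample rate (154 vs 472).
No option dominates E.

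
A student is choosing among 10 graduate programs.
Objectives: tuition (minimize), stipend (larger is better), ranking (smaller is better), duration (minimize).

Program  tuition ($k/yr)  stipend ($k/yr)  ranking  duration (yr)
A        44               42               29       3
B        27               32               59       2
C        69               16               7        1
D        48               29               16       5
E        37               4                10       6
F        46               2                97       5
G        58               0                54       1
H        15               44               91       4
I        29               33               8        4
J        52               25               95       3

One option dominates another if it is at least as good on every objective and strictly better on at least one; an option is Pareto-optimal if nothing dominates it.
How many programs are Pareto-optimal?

A: not dominated.
B: not dominated.
C: not dominated (best ranking).
D: dominated by I (tuition 29≤48, stipend 33≥29, ranking 8≤16, duration 4≤5).
E: dominated by I (tuition 29≤37, stipend 33≥4, ranking 8≤10, duration 4≤6).
F: dominated by A (tuition 44≤46, stipend 42≥2, ranking 29≤97, duration 3≤5).
G: not dominated.
H: not dominated (best tuition).
I: not dominated.
J: dominated by A (tuition 44≤52, stipend 42≥25, ranking 29≤95, duration 3≤3).
Pareto-optimal: A, B, C, G, H, I → 6.

6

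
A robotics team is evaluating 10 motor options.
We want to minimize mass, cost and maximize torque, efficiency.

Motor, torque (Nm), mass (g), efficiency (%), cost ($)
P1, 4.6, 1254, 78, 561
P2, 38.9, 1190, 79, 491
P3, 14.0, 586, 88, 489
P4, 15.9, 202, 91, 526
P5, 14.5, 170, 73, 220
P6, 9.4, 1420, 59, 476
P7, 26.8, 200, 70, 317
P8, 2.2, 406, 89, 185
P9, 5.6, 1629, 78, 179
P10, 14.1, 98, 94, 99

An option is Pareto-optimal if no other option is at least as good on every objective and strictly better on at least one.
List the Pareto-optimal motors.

P2, P4, P5, P7, P10

P1: dominated by P2 (torque 38.9≥4.6, mass 1190≤1254, efficiency 79≥78, cost 491≤561).
P2: not dominated (best torque).
P3: dominated by P10 (torque 14.1≥14.0, mass 98≤586, efficiency 94≥88, cost 99≤489).
P4: not dominated.
P5: not dominated.
P6: dominated by P5 (torque 14.5≥9.4, mass 170≤1420, efficiency 73≥59, cost 220≤476).
P7: not dominated.
P8: dominated by P10 (torque 14.1≥2.2, mass 98≤406, efficiency 94≥89, cost 99≤185).
P9: dominated by P10 (torque 14.1≥5.6, mass 98≤1629, efficiency 94≥78, cost 99≤179).
P10: not dominated (best mass).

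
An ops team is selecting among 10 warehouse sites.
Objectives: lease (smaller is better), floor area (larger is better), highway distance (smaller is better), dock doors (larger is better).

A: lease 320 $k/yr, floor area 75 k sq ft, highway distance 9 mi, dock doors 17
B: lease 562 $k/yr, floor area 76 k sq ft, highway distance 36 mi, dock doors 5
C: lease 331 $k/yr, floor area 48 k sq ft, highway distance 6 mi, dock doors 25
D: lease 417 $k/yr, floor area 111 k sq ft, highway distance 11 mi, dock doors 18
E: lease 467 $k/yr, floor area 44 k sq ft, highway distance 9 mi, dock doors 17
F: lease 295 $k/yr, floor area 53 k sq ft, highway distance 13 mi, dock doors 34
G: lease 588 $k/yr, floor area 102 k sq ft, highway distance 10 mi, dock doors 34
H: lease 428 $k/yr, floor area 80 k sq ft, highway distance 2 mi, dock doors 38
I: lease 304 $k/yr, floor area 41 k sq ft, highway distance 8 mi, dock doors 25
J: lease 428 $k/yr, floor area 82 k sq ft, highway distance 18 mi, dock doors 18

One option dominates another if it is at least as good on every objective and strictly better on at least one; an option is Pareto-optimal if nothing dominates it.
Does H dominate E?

Yes

H vs E: lease 428≤467, floor area 80≥44, highway distance 2≤9, dock doors 38≥17 — H is at least as good on every objective with at least one strict improvement.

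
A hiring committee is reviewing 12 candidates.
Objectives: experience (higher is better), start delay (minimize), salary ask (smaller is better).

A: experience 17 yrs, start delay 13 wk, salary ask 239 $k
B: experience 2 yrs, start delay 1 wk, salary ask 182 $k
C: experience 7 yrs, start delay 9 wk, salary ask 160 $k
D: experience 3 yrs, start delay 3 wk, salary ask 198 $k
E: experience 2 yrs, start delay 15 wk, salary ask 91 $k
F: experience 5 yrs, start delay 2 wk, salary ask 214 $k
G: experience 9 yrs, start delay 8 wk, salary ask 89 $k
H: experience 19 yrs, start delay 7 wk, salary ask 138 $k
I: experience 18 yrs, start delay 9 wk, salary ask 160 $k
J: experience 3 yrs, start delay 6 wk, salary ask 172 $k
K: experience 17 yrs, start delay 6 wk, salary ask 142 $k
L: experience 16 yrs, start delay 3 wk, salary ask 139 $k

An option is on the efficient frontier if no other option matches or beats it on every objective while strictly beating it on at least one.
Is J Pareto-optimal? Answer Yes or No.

K vs J: experience 17≥3, start delay 6≤6, salary ask 142≤172 — K is at least as good on every objective and strictly better on at least one, so K dominates J.

No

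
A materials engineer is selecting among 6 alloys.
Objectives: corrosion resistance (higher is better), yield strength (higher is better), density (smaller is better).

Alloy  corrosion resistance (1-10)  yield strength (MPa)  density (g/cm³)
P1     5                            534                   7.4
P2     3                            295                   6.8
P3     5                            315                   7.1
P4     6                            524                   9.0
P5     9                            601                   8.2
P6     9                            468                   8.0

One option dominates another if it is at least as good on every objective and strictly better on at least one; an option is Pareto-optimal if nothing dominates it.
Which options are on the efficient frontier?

P1, P2, P3, P5, P6

P1: not dominated.
P2: not dominated (best density).
P3: not dominated.
P4: dominated by P5 (corrosion resistance 9≥6, yield strength 601≥524, density 8.2≤9.0).
P5: not dominated (best yield strength).
P6: not dominated.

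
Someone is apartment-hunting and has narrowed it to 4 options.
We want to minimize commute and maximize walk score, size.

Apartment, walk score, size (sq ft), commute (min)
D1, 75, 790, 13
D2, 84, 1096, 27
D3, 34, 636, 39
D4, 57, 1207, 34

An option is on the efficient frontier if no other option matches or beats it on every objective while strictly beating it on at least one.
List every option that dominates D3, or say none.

D1, D2, D4

D1: walk score 75≥34, size 790≥636, commute 13≤39 — dominates D3.
D2: walk score 84≥34, size 1096≥636, commute 27≤39 — dominates D3.
D4: walk score 57≥34, size 1207≥636, commute 34≤39 — dominates D3.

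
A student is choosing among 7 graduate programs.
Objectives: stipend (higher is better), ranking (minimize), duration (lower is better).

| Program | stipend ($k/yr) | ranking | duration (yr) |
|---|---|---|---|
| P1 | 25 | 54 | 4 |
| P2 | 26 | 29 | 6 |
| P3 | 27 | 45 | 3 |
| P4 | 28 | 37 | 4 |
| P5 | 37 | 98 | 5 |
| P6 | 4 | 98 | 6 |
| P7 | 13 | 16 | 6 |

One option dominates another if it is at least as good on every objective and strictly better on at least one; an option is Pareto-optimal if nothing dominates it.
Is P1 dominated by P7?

No

P7 vs P1: P7 is worse on stipend (13 vs 25), so it does not dominate P1.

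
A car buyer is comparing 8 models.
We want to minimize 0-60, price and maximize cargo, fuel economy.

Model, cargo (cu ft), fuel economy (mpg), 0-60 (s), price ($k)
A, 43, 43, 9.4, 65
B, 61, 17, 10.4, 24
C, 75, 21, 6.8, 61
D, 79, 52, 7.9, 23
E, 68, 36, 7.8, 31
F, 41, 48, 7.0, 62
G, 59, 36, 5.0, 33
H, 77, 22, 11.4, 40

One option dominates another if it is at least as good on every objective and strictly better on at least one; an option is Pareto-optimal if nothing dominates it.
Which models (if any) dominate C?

none

A: worse on cargo (43 vs 75).
B: worse on cargo (61 vs 75).
D: worse on 0-60 (7.9 vs 6.8).
E: worse on cargo (68 vs 75).
F: worse on cargo (41 vs 75).
G: worse on cargo (59 vs 75).
H: worse on 0-60 (11.4 vs 6.8).
No option dominates C.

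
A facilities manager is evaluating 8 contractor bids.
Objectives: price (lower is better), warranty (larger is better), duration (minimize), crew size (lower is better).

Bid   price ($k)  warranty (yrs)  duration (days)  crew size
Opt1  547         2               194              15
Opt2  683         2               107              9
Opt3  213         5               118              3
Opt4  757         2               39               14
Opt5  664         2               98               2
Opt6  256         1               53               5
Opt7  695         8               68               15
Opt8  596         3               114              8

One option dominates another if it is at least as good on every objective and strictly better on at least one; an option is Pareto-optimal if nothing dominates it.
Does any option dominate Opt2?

Opt5 vs Opt2: price 664≤683, warranty 2≥2, duration 98≤107, crew size 2≤9 — Opt5 is at least as good on every objective and strictly better on at least one, so Opt5 dominates Opt2.

Yes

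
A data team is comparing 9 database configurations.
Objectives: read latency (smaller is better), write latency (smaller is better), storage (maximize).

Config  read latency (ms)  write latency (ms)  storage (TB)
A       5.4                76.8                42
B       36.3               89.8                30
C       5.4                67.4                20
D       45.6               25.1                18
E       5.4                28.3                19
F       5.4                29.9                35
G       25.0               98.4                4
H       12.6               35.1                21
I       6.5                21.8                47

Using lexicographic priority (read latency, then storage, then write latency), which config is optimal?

A

First minimize read latency: best is 5.4, kept {A, C, E, F}.
Then maximize storage: best is 42, kept {A}.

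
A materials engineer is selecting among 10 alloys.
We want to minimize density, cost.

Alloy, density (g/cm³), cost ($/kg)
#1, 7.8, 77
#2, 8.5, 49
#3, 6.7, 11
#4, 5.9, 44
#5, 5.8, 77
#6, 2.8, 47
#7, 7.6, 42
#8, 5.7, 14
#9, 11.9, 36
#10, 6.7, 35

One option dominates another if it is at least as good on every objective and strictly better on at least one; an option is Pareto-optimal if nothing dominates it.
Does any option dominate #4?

Yes

#8 vs #4: density 5.7≤5.9, cost 14≤44 — #8 is at least as good on every objective and strictly better on at least one, so #8 dominates #4.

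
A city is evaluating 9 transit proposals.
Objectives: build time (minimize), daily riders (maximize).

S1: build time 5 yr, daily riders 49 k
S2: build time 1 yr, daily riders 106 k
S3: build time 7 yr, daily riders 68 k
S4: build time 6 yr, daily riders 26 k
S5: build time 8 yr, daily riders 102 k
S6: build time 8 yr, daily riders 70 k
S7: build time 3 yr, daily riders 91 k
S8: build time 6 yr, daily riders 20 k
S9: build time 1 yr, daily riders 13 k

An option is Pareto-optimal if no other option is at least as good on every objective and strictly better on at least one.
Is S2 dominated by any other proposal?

S1: worse on build time (5 vs 1).
S3: worse on build time (7 vs 1).
S4: worse on build time (6 vs 1).
S5: worse on build time (8 vs 1).
S6: worse on build time (8 vs 1).
S7: worse on build time (3 vs 1).
S8: worse on build time (6 vs 1).
S9: worse on daily riders (13 vs 106).
No option is at least as good as S2 on every objective and strictly better on one.

No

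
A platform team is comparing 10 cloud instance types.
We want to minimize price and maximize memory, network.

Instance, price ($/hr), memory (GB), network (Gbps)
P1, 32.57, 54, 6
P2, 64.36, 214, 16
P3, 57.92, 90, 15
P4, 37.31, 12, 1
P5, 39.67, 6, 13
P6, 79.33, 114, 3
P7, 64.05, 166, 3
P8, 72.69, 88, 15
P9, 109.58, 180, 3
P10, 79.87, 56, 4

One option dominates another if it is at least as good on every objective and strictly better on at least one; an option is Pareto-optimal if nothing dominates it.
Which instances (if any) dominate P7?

P1: worse on memory (54 vs 166).
P2: worse on price (64.36 vs 64.05).
P3: worse on memory (90 vs 166).
P4: worse on memory (12 vs 166).
P5: worse on memory (6 vs 166).
P6: worse on price (79.33 vs 64.05).
P8: worse on price (72.69 vs 64.05).
P9: worse on price (109.58 vs 64.05).
P10: worse on price (79.87 vs 64.05).
No option dominates P7.

none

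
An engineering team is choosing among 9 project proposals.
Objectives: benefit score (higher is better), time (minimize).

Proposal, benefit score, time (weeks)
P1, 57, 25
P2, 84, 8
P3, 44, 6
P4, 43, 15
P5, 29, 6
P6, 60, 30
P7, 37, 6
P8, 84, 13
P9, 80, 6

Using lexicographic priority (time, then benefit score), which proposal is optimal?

First minimize time: best is 6, kept {P3, P5, P7, P9}.
Then maximize benefit score: best is 80, kept {P9}.

P9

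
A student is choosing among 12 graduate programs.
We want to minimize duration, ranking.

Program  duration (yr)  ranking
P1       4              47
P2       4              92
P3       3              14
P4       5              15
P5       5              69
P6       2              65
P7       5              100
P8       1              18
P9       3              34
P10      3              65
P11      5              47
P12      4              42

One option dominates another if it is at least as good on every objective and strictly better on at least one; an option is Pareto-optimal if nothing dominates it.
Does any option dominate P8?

No

P1: worse on duration (4 vs 1).
P2: worse on duration (4 vs 1).
P3: worse on duration (3 vs 1).
P4: worse on duration (5 vs 1).
P5: worse on duration (5 vs 1).
P6: worse on duration (2 vs 1).
P7: worse on duration (5 vs 1).
P9: worse on duration (3 vs 1).
P10: worse on duration (3 vs 1).
P11: worse on duration (5 vs 1).
P12: worse on duration (4 vs 1).
No option is at least as good as P8 on every objective and strictly better on one.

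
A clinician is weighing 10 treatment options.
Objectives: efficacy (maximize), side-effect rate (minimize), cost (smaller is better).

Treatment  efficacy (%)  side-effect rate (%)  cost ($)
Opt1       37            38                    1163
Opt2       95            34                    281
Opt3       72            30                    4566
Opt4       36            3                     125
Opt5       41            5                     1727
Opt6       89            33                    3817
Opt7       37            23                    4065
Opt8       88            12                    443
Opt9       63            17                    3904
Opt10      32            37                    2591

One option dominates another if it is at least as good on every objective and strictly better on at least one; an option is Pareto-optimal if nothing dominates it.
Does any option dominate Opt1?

Opt2 vs Opt1: efficacy 95≥37, side-effect rate 34≤38, cost 281≤1163 — Opt2 is at least as good on every objective and strictly better on at least one, so Opt2 dominates Opt1.

Yes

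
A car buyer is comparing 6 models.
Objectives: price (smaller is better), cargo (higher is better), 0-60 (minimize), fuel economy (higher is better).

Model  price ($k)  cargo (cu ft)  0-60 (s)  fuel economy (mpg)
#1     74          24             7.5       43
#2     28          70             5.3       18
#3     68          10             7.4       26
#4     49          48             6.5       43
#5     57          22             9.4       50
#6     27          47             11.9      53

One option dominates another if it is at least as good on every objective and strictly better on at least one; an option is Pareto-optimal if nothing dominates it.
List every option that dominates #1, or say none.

#4: price 49≤74, cargo 48≥24, 0-60 6.5≤7.5, fuel economy 43≥43 — dominates #1.
Others (#2, #3, #5, #6) are each worse than #1 on at least one objective.

#4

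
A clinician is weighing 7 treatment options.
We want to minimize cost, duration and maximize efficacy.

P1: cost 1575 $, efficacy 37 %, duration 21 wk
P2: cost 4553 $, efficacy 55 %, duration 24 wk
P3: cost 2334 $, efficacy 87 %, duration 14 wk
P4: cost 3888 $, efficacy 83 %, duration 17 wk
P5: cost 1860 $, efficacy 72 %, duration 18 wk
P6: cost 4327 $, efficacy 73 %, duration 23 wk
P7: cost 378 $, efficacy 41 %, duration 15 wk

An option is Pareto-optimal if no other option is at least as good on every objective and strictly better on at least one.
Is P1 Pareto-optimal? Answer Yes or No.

P7 vs P1: cost 378≤1575, efficacy 41≥37, duration 15≤21 — P7 is at least as good on every objective and strictly better on at least one, so P7 dominates P1.

No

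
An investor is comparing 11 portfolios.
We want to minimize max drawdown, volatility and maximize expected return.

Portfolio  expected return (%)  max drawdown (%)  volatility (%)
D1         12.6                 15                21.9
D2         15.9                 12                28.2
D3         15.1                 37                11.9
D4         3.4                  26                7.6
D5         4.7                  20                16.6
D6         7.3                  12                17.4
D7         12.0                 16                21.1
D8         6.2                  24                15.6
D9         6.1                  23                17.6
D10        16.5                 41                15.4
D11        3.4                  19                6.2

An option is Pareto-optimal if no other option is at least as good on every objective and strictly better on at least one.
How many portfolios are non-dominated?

9

D1: not dominated.
D2: not dominated.
D3: not dominated.
D4: dominated by D11 (expected return 3.4≥3.4, max drawdown 19≤26, volatility 6.2≤7.6).
D5: not dominated.
D6: not dominated.
D7: not dominated.
D8: not dominated.
D9: dominated by D6 (expected return 7.3≥6.1, max drawdown 12≤23, volatility 17.4≤17.6).
D10: not dominated (best expected return).
D11: not dominated (best volatility).
Pareto-optimal: D1, D2, D3, D5, D6, D7, D8, D10, D11 → 9.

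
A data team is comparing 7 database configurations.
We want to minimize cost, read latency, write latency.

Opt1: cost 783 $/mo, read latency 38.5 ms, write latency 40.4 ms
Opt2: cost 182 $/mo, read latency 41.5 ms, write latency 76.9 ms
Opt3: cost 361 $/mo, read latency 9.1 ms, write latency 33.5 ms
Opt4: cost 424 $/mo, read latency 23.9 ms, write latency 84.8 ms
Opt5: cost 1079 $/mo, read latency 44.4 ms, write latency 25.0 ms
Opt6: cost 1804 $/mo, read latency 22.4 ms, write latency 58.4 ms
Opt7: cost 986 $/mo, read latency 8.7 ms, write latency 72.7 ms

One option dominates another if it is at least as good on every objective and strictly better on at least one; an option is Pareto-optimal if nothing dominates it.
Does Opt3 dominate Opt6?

Yes

Opt3 vs Opt6: cost 361≤1804, read latency 9.1≤22.4, write latency 33.5≤58.4 — Opt3 is at least as good on every objective with at least one strict improvement.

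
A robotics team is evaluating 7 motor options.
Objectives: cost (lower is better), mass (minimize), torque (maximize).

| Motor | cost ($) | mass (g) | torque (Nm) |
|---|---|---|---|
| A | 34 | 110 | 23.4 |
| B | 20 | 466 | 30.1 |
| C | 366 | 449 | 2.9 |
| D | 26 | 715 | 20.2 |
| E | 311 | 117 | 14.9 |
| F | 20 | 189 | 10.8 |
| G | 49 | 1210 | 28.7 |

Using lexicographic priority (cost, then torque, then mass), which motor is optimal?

B

First minimize cost: best is 20, kept {B, F}.
Then maximize torque: best is 30.1, kept {B}.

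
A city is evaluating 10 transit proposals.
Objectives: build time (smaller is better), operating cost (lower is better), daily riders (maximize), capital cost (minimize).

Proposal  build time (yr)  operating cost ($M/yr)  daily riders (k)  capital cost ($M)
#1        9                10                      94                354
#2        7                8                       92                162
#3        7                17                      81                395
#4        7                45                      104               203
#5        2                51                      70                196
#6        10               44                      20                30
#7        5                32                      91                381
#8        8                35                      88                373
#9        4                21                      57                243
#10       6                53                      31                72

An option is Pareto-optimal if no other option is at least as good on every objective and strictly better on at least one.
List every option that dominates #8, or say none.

#2

#2: build time 7≤8, operating cost 8≤35, daily riders 92≥88, capital cost 162≤373 — dominates #8.
Others (#1, #3, #4, #5, #6, #7, #9, #10) are each worse than #8 on at least one objective.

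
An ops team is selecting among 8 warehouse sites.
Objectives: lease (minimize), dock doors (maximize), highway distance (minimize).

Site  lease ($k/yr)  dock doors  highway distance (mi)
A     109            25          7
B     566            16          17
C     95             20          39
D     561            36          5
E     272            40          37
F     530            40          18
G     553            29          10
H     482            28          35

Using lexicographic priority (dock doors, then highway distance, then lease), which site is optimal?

F

First maximize dock doors: best is 40, kept {E, F}.
Then minimize highway distance: best is 18, kept {F}.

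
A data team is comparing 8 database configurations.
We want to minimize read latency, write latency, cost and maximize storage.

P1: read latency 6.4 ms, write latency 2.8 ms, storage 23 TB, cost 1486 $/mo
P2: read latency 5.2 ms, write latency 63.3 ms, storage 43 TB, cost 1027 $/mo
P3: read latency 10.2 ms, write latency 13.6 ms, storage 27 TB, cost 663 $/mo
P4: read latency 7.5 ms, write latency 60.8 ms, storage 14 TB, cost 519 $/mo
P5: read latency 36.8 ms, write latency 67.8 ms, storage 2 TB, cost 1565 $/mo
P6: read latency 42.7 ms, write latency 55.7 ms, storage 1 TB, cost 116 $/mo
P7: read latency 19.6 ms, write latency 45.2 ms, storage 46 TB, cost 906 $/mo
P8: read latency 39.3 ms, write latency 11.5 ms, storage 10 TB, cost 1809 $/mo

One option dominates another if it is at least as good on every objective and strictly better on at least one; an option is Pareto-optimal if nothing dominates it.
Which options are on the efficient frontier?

P1: not dominated (best write latency).
P2: not dominated (best read latency).
P3: not dominated.
P4: not dominated.
P5: dominated by P1 (read latency 6.4≤36.8, write latency 2.8≤67.8, storage 23≥2, cost 1486≤1565).
P6: not dominated (best cost).
P7: not dominated (best storage).
P8: dominated by P1 (read latency 6.4≤39.3, write latency 2.8≤11.5, storage 23≥10, cost 1486≤1809).

P1, P2, P3, P4, P6, P7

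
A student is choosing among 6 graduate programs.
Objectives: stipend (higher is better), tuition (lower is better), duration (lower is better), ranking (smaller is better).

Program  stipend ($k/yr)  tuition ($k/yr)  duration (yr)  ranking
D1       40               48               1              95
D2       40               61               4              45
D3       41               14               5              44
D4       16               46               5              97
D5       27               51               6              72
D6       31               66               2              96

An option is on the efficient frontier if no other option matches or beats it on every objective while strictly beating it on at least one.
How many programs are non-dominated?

D1: not dominated (best duration).
D2: not dominated.
D3: not dominated (best stipend).
D4: dominated by D3 (stipend 41≥16, tuition 14≤46, duration 5≤5, ranking 44≤97).
D5: dominated by D3 (stipend 41≥27, tuition 14≤51, duration 5≤6, ranking 44≤72).
D6: dominated by D1 (stipend 40≥31, tuition 48≤66, duration 1≤2, ranking 95≤96).
Pareto-optimal: D1, D2, D3 → 3.

3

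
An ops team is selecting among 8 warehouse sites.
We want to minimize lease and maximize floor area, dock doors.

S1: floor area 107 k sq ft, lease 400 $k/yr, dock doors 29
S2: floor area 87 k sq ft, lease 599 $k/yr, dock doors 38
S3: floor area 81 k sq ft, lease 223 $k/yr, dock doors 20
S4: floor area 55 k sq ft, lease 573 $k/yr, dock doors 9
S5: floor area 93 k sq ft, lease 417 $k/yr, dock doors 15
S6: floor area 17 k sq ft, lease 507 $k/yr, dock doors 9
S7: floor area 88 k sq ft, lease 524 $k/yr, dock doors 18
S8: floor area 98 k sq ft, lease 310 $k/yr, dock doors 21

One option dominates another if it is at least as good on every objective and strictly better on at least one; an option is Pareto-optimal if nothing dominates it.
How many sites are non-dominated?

S1: not dominated (best floor area).
S2: not dominated (best dock doors).
S3: not dominated (best lease).
S4: dominated by S1 (floor area 107≥55, lease 400≤573, dock doors 29≥9).
S5: dominated by S1 (floor area 107≥93, lease 400≤417, dock doors 29≥15).
S6: dominated by S1 (floor area 107≥17, lease 400≤507, dock doors 29≥9).
S7: dominated by S1 (floor area 107≥88, lease 400≤524, dock doors 29≥18).
S8: not dominated.
Pareto-optimal: S1, S2, S3, S8 → 4.

4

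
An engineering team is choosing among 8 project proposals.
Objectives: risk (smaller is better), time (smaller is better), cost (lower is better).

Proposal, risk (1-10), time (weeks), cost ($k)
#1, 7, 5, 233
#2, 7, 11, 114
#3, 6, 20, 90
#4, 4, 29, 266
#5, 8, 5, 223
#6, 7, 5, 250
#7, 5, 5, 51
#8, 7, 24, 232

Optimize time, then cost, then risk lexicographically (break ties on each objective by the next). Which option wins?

First minimize time: best is 5, kept {#1, #5, #6, #7}.
Then minimize cost: best is 51, kept {#7}.

#7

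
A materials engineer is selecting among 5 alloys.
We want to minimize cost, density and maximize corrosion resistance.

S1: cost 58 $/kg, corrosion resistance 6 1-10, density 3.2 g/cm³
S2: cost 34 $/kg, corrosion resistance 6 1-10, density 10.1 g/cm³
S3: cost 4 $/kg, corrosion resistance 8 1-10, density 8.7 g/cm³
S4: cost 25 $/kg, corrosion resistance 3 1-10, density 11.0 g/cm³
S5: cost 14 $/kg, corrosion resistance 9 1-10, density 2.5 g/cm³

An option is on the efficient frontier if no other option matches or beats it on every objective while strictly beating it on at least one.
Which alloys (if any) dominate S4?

S3: cost 4≤25, corrosion resistance 8≥3, density 8.7≤11.0 — dominates S4.
S5: cost 14≤25, corrosion resistance 9≥3, density 2.5≤11.0 — dominates S4.
Others (S1, S2) are each worse than S4 on at least one objective.

S3, S5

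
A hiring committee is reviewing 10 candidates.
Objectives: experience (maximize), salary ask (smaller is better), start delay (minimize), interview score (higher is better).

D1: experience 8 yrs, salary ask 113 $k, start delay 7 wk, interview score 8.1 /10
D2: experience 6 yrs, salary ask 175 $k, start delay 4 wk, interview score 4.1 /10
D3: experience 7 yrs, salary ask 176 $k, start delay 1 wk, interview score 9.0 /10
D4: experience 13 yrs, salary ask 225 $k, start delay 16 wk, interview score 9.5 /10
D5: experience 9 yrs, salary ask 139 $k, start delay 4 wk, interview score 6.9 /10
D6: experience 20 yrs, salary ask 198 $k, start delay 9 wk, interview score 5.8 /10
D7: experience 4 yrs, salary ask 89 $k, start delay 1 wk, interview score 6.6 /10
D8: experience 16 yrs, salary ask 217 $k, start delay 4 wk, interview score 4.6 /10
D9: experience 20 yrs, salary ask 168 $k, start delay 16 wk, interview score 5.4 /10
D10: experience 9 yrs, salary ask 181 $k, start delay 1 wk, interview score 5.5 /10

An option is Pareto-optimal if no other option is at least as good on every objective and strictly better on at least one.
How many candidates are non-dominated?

D1: not dominated.
D2: dominated by D5 (experience 9≥6, salary ask 139≤175, start delay 4≤4, interview score 6.9≥4.1).
D3: not dominated.
D4: not dominated (best interview score).
D5: not dominated.
D6: not dominated.
D7: not dominated (best salary ask).
D8: not dominated.
D9: not dominated.
D10: not dominated.
Pareto-optimal: D1, D3, D4, D5, D6, D7, D8, D9, D10 → 9.

9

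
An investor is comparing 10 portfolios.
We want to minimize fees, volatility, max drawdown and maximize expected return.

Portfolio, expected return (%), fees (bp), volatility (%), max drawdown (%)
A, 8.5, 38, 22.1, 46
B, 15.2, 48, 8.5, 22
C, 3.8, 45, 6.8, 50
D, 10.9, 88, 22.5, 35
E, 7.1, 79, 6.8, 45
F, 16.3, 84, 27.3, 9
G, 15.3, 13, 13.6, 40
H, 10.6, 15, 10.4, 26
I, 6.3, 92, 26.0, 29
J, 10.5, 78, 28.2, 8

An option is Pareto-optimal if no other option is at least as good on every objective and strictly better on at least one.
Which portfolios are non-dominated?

A: dominated by G (expected return 15.3≥8.5, fees 13≤38, volatility 13.6≤22.1, max drawdown 40≤46).
B: not dominated.
C: not dominated.
D: dominated by B (expected return 15.2≥10.9, fees 48≤88, volatility 8.5≤22.5, max drawdown 22≤35).
E: not dominated.
F: not dominated (best expected return).
G: not dominated (best fees).
H: not dominated.
I: dominated by B (expected return 15.2≥6.3, fees 48≤92, volatility 8.5≤26.0, max drawdown 22≤29).
J: not dominated (best max drawdown).

B, C, E, F, G, H, J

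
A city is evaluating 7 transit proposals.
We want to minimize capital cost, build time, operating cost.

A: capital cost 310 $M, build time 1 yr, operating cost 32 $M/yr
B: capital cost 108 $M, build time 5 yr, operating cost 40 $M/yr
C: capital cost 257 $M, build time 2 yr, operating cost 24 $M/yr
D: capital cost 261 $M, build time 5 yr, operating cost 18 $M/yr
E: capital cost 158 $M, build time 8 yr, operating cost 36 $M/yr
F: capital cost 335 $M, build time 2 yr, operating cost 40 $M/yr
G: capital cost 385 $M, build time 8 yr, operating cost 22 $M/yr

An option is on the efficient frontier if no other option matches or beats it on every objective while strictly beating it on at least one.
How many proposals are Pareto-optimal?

A: not dominated (best build time).
B: not dominated (best capital cost).
C: not dominated.
D: not dominated (best operating cost).
E: not dominated.
F: dominated by A (capital cost 310≤335, build time 1≤2, operating cost 32≤40).
G: dominated by D (capital cost 261≤385, build time 5≤8, operating cost 18≤22).
Pareto-optimal: A, B, C, D, E → 5.

5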